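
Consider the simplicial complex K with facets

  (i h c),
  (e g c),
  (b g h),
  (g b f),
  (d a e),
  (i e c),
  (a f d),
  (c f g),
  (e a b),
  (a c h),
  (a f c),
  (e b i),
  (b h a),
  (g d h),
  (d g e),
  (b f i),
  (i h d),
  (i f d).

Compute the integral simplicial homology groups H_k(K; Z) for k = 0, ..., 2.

Fix the vertex order a < b < c < d < e < f < g < h < i and write every simplex with vertices in increasing order. Then dim K = 2 and the simplices of K are:

  0-simplices (9): a, b, c, d, e, f, g, h, i
  1-simplices (27): ab, ac, ad, ae, af, ah, be, bf, bg, bh, bi, ce, cf, cg, ch, ci, de, df, dg, dh, di, eg, ei, fg, fi, gh, hi
  2-simplices (18): abe, abh, acf, ach, ade, adf, bei, bfg, bfi, bgh, ceg, cei, cfg, chi, deg, dfi, dgh, dhi

so the chain groups are C_0 ≅ Z^9, C_1 ≅ Z^27, C_2 ≅ Z^18.

Boundary ∂_1: C_1 → C_0 sends each edge [p,q] (with p < q) to q − p. For instance
  ∂cg = g − c.
The 9×27 boundary matrix has rank 8 and Smith normal form diag(1,1,1,1,1,1,1,1).

Boundary ∂_2: C_2 → C_1 sends each 2-simplex [p,q,r] to [q,r] − [p,r] + [p,q]. For instance
  ∂dgh = gh − dh + dg,
  ∂dhi = hi − di + dh.
This gives a 27×18 integer matrix of rank 17; reducing to Smith normal form yields diagonal entries (1,1,1,1,1,1,1,1,1,1,1,1,1,1,1,1,1).

Computing H_k = (kernel of ∂_k) / (image of ∂_{k+1}):

  H_0: rank C_0 − rank ∂_1 = 9 − 8 = 1, and the invariant factors of ∂_1 are all 1, so H_0 ≅ Z.
  H_1: rank ker ∂_1 − rank ∂_2 = (27 − 8) − 17 = 2, and the invariant factors of ∂_2 are all 1, so H_1 ≅ Z^2.
  H_2: rank ker ∂_2 − rank ∂_3 = (18 − 17) − 0 = 1, and there is no ∂_3, so H_2 ≅ Z.

As a check, the Euler characteristic is 9 − 27 + 18 = 0, which agrees with 1 − 2 + 1 = 0.

H_0 = Z,  H_1 = Z^2,  H_2 = Z.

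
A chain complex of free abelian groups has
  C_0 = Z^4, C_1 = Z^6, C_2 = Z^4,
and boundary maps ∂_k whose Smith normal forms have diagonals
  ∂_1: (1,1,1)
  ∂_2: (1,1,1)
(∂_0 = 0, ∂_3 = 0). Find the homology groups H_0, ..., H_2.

H_0: b_0 = 4 − 0 − 3 = 1; torsion from ∂_1 factors > 1: none. So H_0 = Z.
H_1: b_1 = 6 − 3 − 3 = 0; torsion from ∂_2 factors > 1: none. So H_1 = 0.
H_2: b_2 = 4 − 3 − 0 = 1; torsion from ∂_3 factors > 1: none. So H_2 = Z.

H_0 = Z,  H_1 = 0,  H_2 = Z.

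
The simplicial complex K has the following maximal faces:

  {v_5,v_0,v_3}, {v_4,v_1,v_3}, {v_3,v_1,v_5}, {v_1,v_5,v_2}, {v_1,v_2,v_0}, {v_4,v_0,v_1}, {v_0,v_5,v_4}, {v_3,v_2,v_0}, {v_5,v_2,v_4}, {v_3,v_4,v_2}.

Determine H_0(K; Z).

Take the total order v_0 < v_1 < v_2 < v_3 < v_4 < v_5 on the vertex set. Then K (dimension 2) consists of the simplices:

  0-simplices (6): [v_0], [v_1], [v_2], [v_3], [v_4], [v_5]
  1-simplices (15): (15 of them)
  2-simplices (10): [v_0,v_1,v_2], [v_0,v_1,v_4], [v_0,v_2,v_3], [v_0,v_3,v_5], [v_0,v_4,v_5], [v_1,v_2,v_5], [v_1,v_3,v_4], [v_1,v_3,v_5], [v_2,v_3,v_4], [v_2,v_4,v_5]

giving chain groups C_0 ≅ Z^6, C_1 ≅ Z^15, C_2 ≅ Z^10.

∂_1: C_1 → C_0 maps an edge to its endpoints' difference, ∂[p,q] = q − p.
The 6×15 boundary matrix has rank 5 and Smith normal form diag(1,1,1,1,1).

Boundary ∂_2: C_2 → C_1 maps a triangle to the signed sum of its edges. For instance
  ∂[v_0,v_4,v_5] = [v_4,v_5] − [v_0,v_5] + [v_0,v_4],
  ∂[v_0,v_1,v_2] = [v_1,v_2] − [v_0,v_2] + [v_0,v_1].
As a 15×10 matrix over Z this has rank 10, with invariant factors (1,1,1,1,1,1,1,1,1,2).

Now H_k = ker ∂_k / im ∂_{k+1}, so:

  H_0: rank C_0 − rank ∂_1 = 6 − 5 = 1, and the invariant factors of ∂_1 are all 1, so H_0 ≅ Z.

H_0 = Z.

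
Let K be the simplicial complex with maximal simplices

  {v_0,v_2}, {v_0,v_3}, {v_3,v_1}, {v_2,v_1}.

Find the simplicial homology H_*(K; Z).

We work with the vertex ordering v_0 < v_1 < v_2 < v_3. The simplices of K, each written with vertices in increasing order, are:

  0-simplices (4): [v_0], [v_1], [v_2], [v_3]
  1-simplices (4): [v_0,v_2], [v_0,v_3], [v_1,v_2], [v_1,v_3]

giving chain groups C_0 ≅ Z^4, C_1 ≅ Z^4.

∂_1: C_1 → C_0 is given by ∂[p,q] = [q] − [p].
This gives a 4×4 integer matrix of rank 3; reducing to Smith normal form yields diagonal entries (1,1,1).

Reading off H_k = ker ∂_k / im ∂_{k+1}:

  H_0: rank C_0 − rank ∂_1 = 4 − 3 = 1, and the invariant factors of ∂_1 are all 1, so H_0 = Z.
  H_1: rank ker ∂_1 − rank ∂_2 = (4 − 3) − 0 = 1, and there is no ∂_2, so H_1 = Z.

H_0 = Z,  H_1 = Z.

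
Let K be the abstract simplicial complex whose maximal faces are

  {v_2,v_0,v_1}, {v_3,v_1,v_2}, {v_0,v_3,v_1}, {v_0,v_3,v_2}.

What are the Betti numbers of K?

b_0 = 1, b_1 = 0, b_2 = 1.

Order the vertices as v_0 < v_1 < v_2 < v_3. Listing each simplex with vertices in this order, K has dimension 2 with simplices:

  0-simplices (4): [v_0], [v_1], [v_2], [v_3]
  1-simplices (6): [v_0,v_1], [v_0,v_2], [v_0,v_3], [v_1,v_2], [v_1,v_3], [v_2,v_3]
  2-simplices (4): [v_0,v_1,v_2], [v_0,v_1,v_3], [v_0,v_2,v_3], [v_1,v_2,v_3]

so the chain groups are C_0 ≅ Z^4, C_1 ≅ Z^6, C_2 ≅ Z^4.

∂_1: C_1 → C_0 maps an edge to its endpoints' difference, ∂[p,q] = q − p.
As a 4×6 matrix over Z this has rank 3, with invariant factors (1,1,1).

The boundary map ∂_2: C_2 → C_1 sends each 2-simplex [p,q,r] to [q,r] − [p,r] + [p,q]. For instance
  ∂[v_0,v_1,v_3] = [v_1,v_3] − [v_0,v_3] + [v_0,v_1],
  ∂[v_0,v_2,v_3] = [v_2,v_3] − [v_0,v_3] + [v_0,v_2].
The 6×4 boundary matrix has rank 3 and Smith normal form diag(1,1,1).

Now H_k = ker ∂_k / im ∂_{k+1}, so:

  H_0: rank C_0 − rank ∂_1 = 4 − 3 = 1, and the invariant factors of ∂_1 are all 1, so H_0 ≅ Z.
  H_1: rank ker ∂_1 − rank ∂_2 = (6 − 3) − 3 = 0, and the invariant factors of ∂_2 are all 1, so H_1 ≅ 0.
  H_2: rank ker ∂_2 − rank ∂_3 = (4 − 3) − 0 = 1, and there is no ∂_3, so H_2 ≅ Z.

Hence the Betti numbers are b_0 = 1, b_1 = 0, b_2 = 1.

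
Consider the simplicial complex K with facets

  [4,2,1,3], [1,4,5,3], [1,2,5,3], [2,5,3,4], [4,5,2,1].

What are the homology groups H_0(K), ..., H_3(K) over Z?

H_0 ≅ Z,  H_1 = 0,  H_2 = 0,  H_3 ≅ Z.

Take the total order 1 < 2 < 3 < 4 < 5 on the vertex set. Then K (dimension 3) consists of the simplices:

  0-simplices (5): [1], [2], [3], [4], [5]
  1-simplices (10): [1,2], [1,3], [1,4], [1,5], [2,3], [2,4], [2,5], [3,4], [3,5], [4,5]
  2-simplices (10): [1,2,3], [1,2,4], [1,2,5], [1,3,4], [1,3,5], [1,4,5], [2,3,4], [2,3,5], [2,4,5], [3,4,5]
  3-simplices (5): [1,2,3,4], [1,2,3,5], [1,2,4,5], [1,3,4,5], [2,3,4,5]

Hence C_0 ≅ Z^5, C_1 ≅ Z^10, C_2 ≅ Z^10, C_3 ≅ Z^5.

∂_1: C_1 → C_0 is given by ∂[p,q] = [q] − [p]. For instance
  ∂[2,3] = [3] − [2].
The resulting 5×10 matrix has rank 4, and its Smith normal form has invariant factors (1,1,1,1).

The boundary map ∂_2: C_2 → C_1 maps a triangle to the signed sum of its edges. For instance
  ∂[3,4,5] = [4,5] − [3,5] + [3,4],
  ∂[1,2,5] = [2,5] − [1,5] + [1,2].
This gives a 10×10 integer matrix of rank 6; reducing to Smith normal form yields diagonal entries (1,1,1,1,1,1).

∂_3: C_3 → C_2 sends each 3-simplex σ to the alternating sum Σ_i (−1)^i (σ with its i-th vertex removed). For instance
  ∂[2,3,4,5] = [3,4,5] − [2,4,5] + [2,3,5] − [2,3,4],
  ∂[1,3,4,5] = [3,4,5] − [1,4,5] + [1,3,5] − [1,3,4].
The 10×5 boundary matrix has rank 4 and Smith normal form diag(1,1,1,1).

Now H_k = ker ∂_k / im ∂_{k+1}, so:

  H_0: rank C_0 − rank ∂_1 = 5 − 4 = 1, and the invariant factors of ∂_1 are all 1, so H_0 = Z.
  H_1: rank ker ∂_1 − rank ∂_2 = (10 − 4) − 6 = 0, and the invariant factors of ∂_2 are all 1, so H_1 = 0.
  H_2: rank ker ∂_2 − rank ∂_3 = (10 − 6) − 4 = 0, and the invariant factors of ∂_3 are all 1, so H_2 = 0.
  H_3: rank ker ∂_3 − rank ∂_4 = (5 − 4) − 0 = 1, and there is no ∂_4, so H_3 = Z.

(K is a triangulation of the 3-sphere S^3.)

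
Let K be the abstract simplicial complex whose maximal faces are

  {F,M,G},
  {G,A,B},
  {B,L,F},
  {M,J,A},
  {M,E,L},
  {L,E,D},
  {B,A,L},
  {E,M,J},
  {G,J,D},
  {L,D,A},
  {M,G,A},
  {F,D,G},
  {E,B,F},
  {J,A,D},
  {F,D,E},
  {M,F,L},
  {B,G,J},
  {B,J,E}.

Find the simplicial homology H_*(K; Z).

H_0 ≅ Z,  H_1 ≅ Z ⊕ Z/2Z,  H_2 = 0.

We work with the vertex ordering A < B < D < E < F < G < J < L < M. The simplices of K, each written with vertices in increasing order, are:

  0-simplices (9): A, B, D, E, F, G, J, L, M
  1-simplices (27): AB, AD, AG, AJ, AL, AM, BE, BF, BG, BJ, BL, DE, DF, DG, DJ, DL, EF, EJ, EL, EM, FG, FL, FM, GJ, GM, JM, LM
  2-simplices (18): ABG, ABL, ADJ, ADL, AGM, AJM, BEF, BEJ, BFL, BGJ, DEF, DEL, DFG, DGJ, EJM, ELM, FGM, FLM

so the chain groups are C_0 ≅ Z^9, C_1 ≅ Z^27, C_2 ≅ Z^18.

Boundary ∂_1: C_1 → C_0 maps an edge to its endpoints' difference, ∂[p,q] = q − p. For instance
  ∂JM = M − J.
The 9×27 boundary matrix has rank 8 and Smith normal form diag(1,1,1,1,1,1,1,1).

Boundary ∂_2: C_2 → C_1 sends each 2-simplex [p,q,r] to [q,r] − [p,r] + [p,q]. For instance
  ∂FLM = LM − FM + FL,
  ∂DGJ = GJ − DJ + DG.
The resulting 27×18 matrix has rank 18, and its Smith normal form has invariant factors (1,1,1,1,1,1,1,1,1,1,1,1,1,1,1,1,1,2).

From H_k ≅ ker(∂_k) / im(∂_{k+1}) we obtain:

  H_0: rank C_0 − rank ∂_1 = 9 − 8 = 1, and the invariant factors of ∂_1 are all 1, so H_0 ≅ Z.
  H_1: rank ker ∂_1 − rank ∂_2 = (27 − 8) − 18 = 1, and ∂_2 has invariant factor 2 > 1, so H_1 ≅ Z ⊕ Z/2Z.
  H_2: rank ker ∂_2 − rank ∂_3 = (18 − 18) − 0 = 0, and there is no ∂_3, so H_2 ≅ 0.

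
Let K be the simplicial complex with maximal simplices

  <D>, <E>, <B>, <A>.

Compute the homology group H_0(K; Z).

H_0 = Z^4.

Take the total order A < B < D < E on the vertex set. Then K (dimension 0) consists of the simplices:

  0-simplices (4): A, B, D, E

Hence C_0 ≅ Z^4.

Reading off H_k = ker ∂_k / im ∂_{k+1}:

  H_0: rank C_0 − rank ∂_1 = 4 − 0 = 4, and there is no ∂_1, so H_0 = Z^4.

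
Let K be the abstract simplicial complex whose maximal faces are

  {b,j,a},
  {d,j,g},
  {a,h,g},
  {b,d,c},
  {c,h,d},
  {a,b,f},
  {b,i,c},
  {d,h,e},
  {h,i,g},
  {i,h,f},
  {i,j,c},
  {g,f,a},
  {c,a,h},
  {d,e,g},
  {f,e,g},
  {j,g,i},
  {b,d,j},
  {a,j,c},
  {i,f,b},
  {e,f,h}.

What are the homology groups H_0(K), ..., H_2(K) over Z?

H_0 ≅ Z,  H_1 ≅ Z ⊕ Z_2,  H_2 = 0.

Take the total order a < b < c < d < e < f < g < h < i < j on the vertex set. Then K (dimension 2) consists of the simplices:

  0-simplices (10): a, b, c, d, e, f, g, h, i, j
  1-simplices (30): ab, ac, af, ag, ah, aj, bc, bd, bf, bi, bj, cd, ch, ci, cj, de, dg, dh, dj, ef, eg, eh, fg, fh, fi, gh, gi, gj, hi, ij
  2-simplices (20): abf, abj, ach, acj, afg, agh, bcd, bci, bdj, bfi, cdh, cij, deg, deh, dgj, efg, efh, fhi, ghi, gij

giving chain groups C_0 ≅ Z^10, C_1 ≅ Z^30, C_2 ≅ Z^20.

Boundary ∂_1: C_1 → C_0 sends each edge [p,q] (with p < q) to q − p. For instance
  ∂ij = j − i.
As a 10×30 matrix over Z this has rank 9, with invariant factors (1,1,1,1,1,1,1,1,1).

The boundary map ∂_2: C_2 → C_1 maps a triangle to the signed sum of its edges. For instance
  ∂abf = bf − af + ab,
  ∂bfi = fi − bi + bf.
The resulting 30×20 matrix has rank 20, and its Smith normal form has invariant factors (1,1,1,1,1,1,1,1,1,1,1,1,1,1,1,1,1,1,1,2).

Reading off H_k = ker ∂_k / im ∂_{k+1}:

  H_0: rank C_0 − rank ∂_1 = 10 − 9 = 1, and the invariant factors of ∂_1 are all 1, so H_0 = Z.
  H_1: rank ker ∂_1 − rank ∂_2 = (30 − 9) − 20 = 1, and ∂_2 has invariant factor 2 > 1, so H_1 = Z ⊕ Z_2.
  H_2: rank ker ∂_2 − rank ∂_3 = (20 − 20) − 0 = 0, and there is no ∂_3, so H_2 = 0.

(K is a triangulation of the Klein bottle.)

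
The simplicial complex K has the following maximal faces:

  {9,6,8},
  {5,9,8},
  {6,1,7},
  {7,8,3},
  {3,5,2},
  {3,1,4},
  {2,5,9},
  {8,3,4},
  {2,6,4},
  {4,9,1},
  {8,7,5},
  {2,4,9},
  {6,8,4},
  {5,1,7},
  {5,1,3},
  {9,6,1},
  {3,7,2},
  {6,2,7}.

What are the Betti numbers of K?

b_0 = 1, b_1 = 1, b_2 = 0.

Order the vertices as 1 < 2 < 3 < 4 < 5 < 6 < 7 < 8 < 9. Listing each simplex with vertices in this order, K has dimension 2 with simplices:

  0-simplices (9): [1], [2], [3], [4], [5], [6], [7], [8], [9]
  1-simplices (27): (27 of them)
  2-simplices (18): [1,3,4], [1,3,5], [1,4,9], [1,5,7], [1,6,7], [1,6,9], [2,3,5], [2,3,7], [2,4,6], [2,4,9], [2,5,9], [2,6,7], [3,4,8], [3,7,8], [4,6,8], [5,7,8], [5,8,9], [6,8,9]

Hence C_0 ≅ Z^9, C_1 ≅ Z^27, C_2 ≅ Z^18.

∂_1: C_1 → C_0 is given by ∂[p,q] = [q] − [p]. For instance
  ∂[1,4] = [4] − [1].
As a 9×27 matrix over Z this has rank 8, with invariant factors (1,1,1,1,1,1,1,1).

The boundary map ∂_2: C_2 → C_1 maps a triangle to the signed sum of its edges. For instance
  ∂[1,4,9] = [4,9] − [1,9] + [1,4],
  ∂[5,7,8] = [7,8] − [5,8] + [5,7].
This gives a 27×18 integer matrix of rank 18; reducing to Smith normal form yields diagonal entries (1,1,1,1,1,1,1,1,1,1,1,1,1,1,1,1,1,2).

Now H_k = ker ∂_k / im ∂_{k+1}, so:

  H_0: rank C_0 − rank ∂_1 = 9 − 8 = 1, and the invariant factors of ∂_1 are all 1, so H_0 = Z.
  H_1: rank ker ∂_1 − rank ∂_2 = (27 − 8) − 18 = 1, and ∂_2 has invariant factor 2 > 1, so H_1 = Z ⊕ Z/2.
  H_2: rank ker ∂_2 − rank ∂_3 = (18 − 18) − 0 = 0, and there is no ∂_3, so H_2 = 0.

Hence the Betti numbers are b_0 = 1, b_1 = 1, b_2 = 0.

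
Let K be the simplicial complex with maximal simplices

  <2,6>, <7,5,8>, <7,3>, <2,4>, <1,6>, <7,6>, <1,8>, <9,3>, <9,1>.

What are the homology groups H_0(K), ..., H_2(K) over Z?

Order the vertices as 1 < 2 < 3 < 4 < 5 < 6 < 7 < 8 < 9. Listing each simplex with vertices in this order, K has dimension 2 with simplices:

  0-simplices (9): [1], [2], [3], [4], [5], [6], [7], [8], [9]
  1-simplices (11): [1,6], [1,8], [1,9], [2,4], [2,6], [3,7], [3,9], [5,7], [5,8], [6,7], [7,8]
  2-simplices (1): [5,7,8]

giving chain groups C_0 ≅ Z^9, C_1 ≅ Z^11, C_2 ≅ Z^1.

The boundary map ∂_1: C_1 → C_0 is given by ∂[p,q] = [q] − [p]. For instance
  ∂[5,8] = [8] − [5].
This gives a 9×11 integer matrix of rank 8; reducing to Smith normal form yields diagonal entries (1,1,1,1,1,1,1,1).

∂_2: C_2 → C_1 maps a triangle to the signed sum of its edges. For instance
  ∂[5,7,8] = [7,8] − [5,8] + [5,7].
This gives a 11×1 integer matrix of rank 1; reducing to Smith normal form yields diagonal entries (1).

Now H_k = ker ∂_k / im ∂_{k+1}, so:

  H_0: rank C_0 − rank ∂_1 = 9 − 8 = 1, and the invariant factors of ∂_1 are all 1, so H_0 ≅ Z.
  H_1: rank ker ∂_1 − rank ∂_2 = (11 − 8) − 1 = 2, and the invariant factors of ∂_2 are all 1, so H_1 ≅ Z^2.
  H_2: rank ker ∂_2 − rank ∂_3 = (1 − 1) − 0 = 0, and there is no ∂_3, so H_2 ≅ 0.

As a check, the Euler characteristic is 9 − 11 + 1 = -1, which agrees with 1 − 2 + 0 = -1.

H_0 = Z,  H_1 = Z^2,  H_2 = 0.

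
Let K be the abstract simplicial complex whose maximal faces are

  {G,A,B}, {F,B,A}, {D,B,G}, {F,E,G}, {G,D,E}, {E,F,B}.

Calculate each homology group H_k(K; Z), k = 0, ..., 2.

H_0 = Z,  H_1 = Z,  H_2 = 0.

Fix the vertex order A < B < D < E < F < G and write every simplex with vertices in increasing order. Then dim K = 2 and the simplices of K are:

  0-simplices (6): A, B, D, E, F, G
  1-simplices (12): AB, AF, AG, BD, BE, BF, BG, DE, DG, EF, EG, FG
  2-simplices (6): ABF, ABG, BDG, BEF, DEG, EFG

so the chain groups are C_0 ≅ Z^6, C_1 ≅ Z^12, C_2 ≅ Z^6.

Boundary ∂_1: C_1 → C_0 is given by ∂[p,q] = [q] − [p].
This gives a 6×12 integer matrix of rank 5; reducing to Smith normal form yields diagonal entries (1,1,1,1,1).

Boundary ∂_2: C_2 → C_1 sends each 2-simplex [p,q,r] to [q,r] − [p,r] + [p,q]. For instance
  ∂ABF = BF − AF + AB,
  ∂BDG = DG − BG + BD.
The resulting 12×6 matrix has rank 6, and its Smith normal form has invariant factors (1,1,1,1,1,1).

Computing H_k = (kernel of ∂_k) / (image of ∂_{k+1}):

  H_0: rank C_0 − rank ∂_1 = 6 − 5 = 1, and the invariant factors of ∂_1 are all 1, so H_0 ≅ Z.
  H_1: rank ker ∂_1 − rank ∂_2 = (12 − 5) − 6 = 1, and the invariant factors of ∂_2 are all 1, so H_1 ≅ Z.
  H_2: rank ker ∂_2 − rank ∂_3 = (6 − 6) − 0 = 0, and there is no ∂_3, so H_2 ≅ 0.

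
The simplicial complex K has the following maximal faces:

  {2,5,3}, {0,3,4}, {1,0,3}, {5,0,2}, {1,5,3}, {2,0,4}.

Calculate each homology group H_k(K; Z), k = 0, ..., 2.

H_0 = Z,  H_1 = Z,  H_2 = 0.

We work with the vertex ordering 0 < 1 < 2 < 3 < 4 < 5. The simplices of K, each written with vertices in increasing order, are:

  0-simplices (6): [0], [1], [2], [3], [4], [5]
  1-simplices (12): [0,1], [0,2], [0,3], [0,4], [0,5], [1,3], [1,5], [2,3], [2,4], [2,5], [3,4], [3,5]
  2-simplices (6): [0,1,3], [0,2,4], [0,2,5], [0,3,4], [1,3,5], [2,3,5]

Hence C_0 ≅ Z^6, C_1 ≅ Z^12, C_2 ≅ Z^6.

Boundary ∂_1: C_1 → C_0 is given by ∂[p,q] = [q] − [p].
As a 6×12 matrix over Z this has rank 5, with invariant factors (1,1,1,1,1).

The boundary map ∂_2: C_2 → C_1 acts by ∂[p,q,r] = [q,r] − [p,r] + [p,q]. For instance
  ∂[1,3,5] = [3,5] − [1,5] + [1,3],
  ∂[0,3,4] = [3,4] − [0,4] + [0,3].
This gives a 12×6 integer matrix of rank 6; reducing to Smith normal form yields diagonal entries (1,1,1,1,1,1).

From H_k ≅ ker(∂_k) / im(∂_{k+1}) we obtain:

  H_0: rank C_0 − rank ∂_1 = 6 − 5 = 1, and the invariant factors of ∂_1 are all 1, so H_0 ≅ Z.
  H_1: rank ker ∂_1 − rank ∂_2 = (12 − 5) − 6 = 1, and the invariant factors of ∂_2 are all 1, so H_1 ≅ Z.
  H_2: rank ker ∂_2 − rank ∂_3 = (6 − 6) − 0 = 0, and there is no ∂_3, so H_2 ≅ 0.

As a check, the Euler characteristic is 6 − 12 + 6 = 0, which agrees with 1 − 1 + 0 = 0.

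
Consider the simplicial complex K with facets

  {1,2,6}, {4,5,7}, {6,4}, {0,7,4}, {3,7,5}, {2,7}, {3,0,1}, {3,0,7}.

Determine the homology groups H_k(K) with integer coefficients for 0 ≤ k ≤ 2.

K has 8 vertices, 15 edges, 6 triangles.
rank ∂_0 = 0, rank ∂_1 = 7 ⇒ b_0 = 8 − 0 − 7 = 1; all invariant factors of ∂_1 are 1 so no torsion. So H_0 = Z.
rank ∂_1 = 7, rank ∂_2 = 6 ⇒ b_1 = 15 − 7 − 6 = 2; all invariant factors of ∂_2 are 1 so no torsion. So H_1 = Z^2.
rank ∂_2 = 6, rank ∂_3 = 0 ⇒ b_2 = 6 − 6 − 0 = 0. So H_2 = 0.

H_0 = Z,  H_1 = Z^2,  H_2 = 0.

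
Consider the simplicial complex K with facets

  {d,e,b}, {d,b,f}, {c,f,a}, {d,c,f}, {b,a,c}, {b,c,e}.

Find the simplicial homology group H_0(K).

Order the vertices as a < b < c < d < e < f. Listing each simplex with vertices in this order, K has dimension 2 with simplices:

  0-simplices (6): a, b, c, d, e, f
  1-simplices (12): ab, ac, af, bc, bd, be, bf, cd, ce, cf, de, df
  2-simplices (6): abc, acf, bce, bde, bdf, cdf

giving chain groups C_0 ≅ Z^6, C_1 ≅ Z^12, C_2 ≅ Z^6.

Boundary ∂_1: C_1 → C_0 is given by ∂[p,q] = [q] − [p].
This gives a 6×12 integer matrix of rank 5; reducing to Smith normal form yields diagonal entries (1,1,1,1,1).

Boundary ∂_2: C_2 → C_1 maps a triangle to the signed sum of its edges. For instance
  ∂abc = bc − ac + ab,
  ∂cdf = df − cf + cd.
As a 12×6 matrix over Z this has rank 6, with invariant factors (1,1,1,1,1,1).

Computing H_k = (kernel of ∂_k) / (image of ∂_{k+1}):

  H_0: rank C_0 − rank ∂_1 = 6 − 5 = 1, and the invariant factors of ∂_1 are all 1, so H_0 ≅ Z.

H_0 = Z.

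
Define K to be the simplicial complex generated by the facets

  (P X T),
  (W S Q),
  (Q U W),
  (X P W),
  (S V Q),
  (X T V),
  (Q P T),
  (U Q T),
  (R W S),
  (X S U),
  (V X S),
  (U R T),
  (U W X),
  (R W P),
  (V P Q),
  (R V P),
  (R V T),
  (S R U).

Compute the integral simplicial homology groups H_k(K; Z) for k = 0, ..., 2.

K has 9 vertices, 27 edges, 18 triangles.
rank ∂_0 = 0, rank ∂_1 = 8 ⇒ b_0 = 9 − 0 − 8 = 1; all invariant factors of ∂_1 are 1 so no torsion. So H_0 = Z.
rank ∂_1 = 8, rank ∂_2 = 18 ⇒ b_1 = 27 − 8 − 18 = 1; ∂_2 has invariant factor(s) [2] giving torsion. So H_1 = Z × Z/2.
rank ∂_2 = 18, rank ∂_3 = 0 ⇒ b_2 = 18 − 18 − 0 = 0. So H_2 = 0.

H_0 = Z,  H_1 = Z × Z/2,  H_2 = 0.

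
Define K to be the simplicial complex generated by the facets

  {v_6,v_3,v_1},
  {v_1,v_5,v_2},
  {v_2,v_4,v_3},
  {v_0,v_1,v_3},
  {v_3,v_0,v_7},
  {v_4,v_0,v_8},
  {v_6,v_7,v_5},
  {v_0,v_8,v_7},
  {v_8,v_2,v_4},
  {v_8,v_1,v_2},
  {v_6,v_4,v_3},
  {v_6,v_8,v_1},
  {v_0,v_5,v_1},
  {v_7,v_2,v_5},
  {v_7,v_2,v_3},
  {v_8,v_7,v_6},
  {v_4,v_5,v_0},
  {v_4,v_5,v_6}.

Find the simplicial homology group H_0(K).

We work with the vertex ordering v_0 < v_1 < v_2 < v_3 < v_4 < v_5 < v_6 < v_7 < v_8. The simplices of K, each written with vertices in increasing order, are:

  0-simplices (9): [v_0], [v_1], [v_2], [v_3], [v_4], [v_5], [v_6], [v_7], [v_8]
  1-simplices (27): (27 of them)
  2-simplices (18): (18 of them)

giving chain groups C_0 ≅ Z^9, C_1 ≅ Z^27, C_2 ≅ Z^18.

Boundary ∂_1: C_1 → C_0 maps an edge to its endpoints' difference, ∂[p,q] = q − p. For instance
  ∂[v_0,v_3] = [v_3] − [v_0].
This gives a 9×27 integer matrix of rank 8; reducing to Smith normal form yields diagonal entries (1,1,1,1,1,1,1,1).

∂_2: C_2 → C_1 acts by ∂[p,q,r] = [q,r] − [p,r] + [p,q]. For instance
  ∂[v_0,v_7,v_8] = [v_7,v_8] − [v_0,v_8] + [v_0,v_7],
  ∂[v_2,v_4,v_8] = [v_4,v_8] − [v_2,v_8] + [v_2,v_4].
This gives a 27×18 integer matrix of rank 17; reducing to Smith normal form yields diagonal entries (1,1,1,1,1,1,1,1,1,1,1,1,1,1,1,1,1).

Computing H_k = (kernel of ∂_k) / (image of ∂_{k+1}):

  H_0: rank C_0 − rank ∂_1 = 9 − 8 = 1, and the invariant factors of ∂_1 are all 1, so H_0 = Z.

(K is a triangulation of the torus T^2.)

H_0 = Z.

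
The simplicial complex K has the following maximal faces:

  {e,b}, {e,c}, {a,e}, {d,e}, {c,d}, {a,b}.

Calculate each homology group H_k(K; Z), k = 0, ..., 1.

We work with the vertex ordering a < b < c < d < e. The simplices of K, each written with vertices in increasing order, are:

  0-simplices (5): a, b, c, d, e
  1-simplices (6): ab, ae, be, cd, ce, de

so the chain groups are C_0 ≅ Z^5, C_1 ≅ Z^6.

∂_1: C_1 → C_0 maps an edge to its endpoints' difference, ∂[p,q] = q − p. For instance
  ∂ce = e − c.
This gives a 5×6 integer matrix of rank 4; reducing to Smith normal form yields diagonal entries (1,1,1,1).

Reading off H_k = ker ∂_k / im ∂_{k+1}:

  H_0: rank C_0 − rank ∂_1 = 5 − 4 = 1, and the invariant factors of ∂_1 are all 1, so H_0 = Z.
  H_1: rank ker ∂_1 − rank ∂_2 = (6 − 4) − 0 = 2, and there is no ∂_2, so H_1 = Z^2.

H_0 ≅ Z,  H_1 ≅ Z^2.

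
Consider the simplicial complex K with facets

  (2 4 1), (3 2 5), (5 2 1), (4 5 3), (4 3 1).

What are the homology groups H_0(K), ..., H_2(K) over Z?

Fix the vertex order 1 < 2 < 3 < 4 < 5 and write every simplex with vertices in increasing order. Then dim K = 2 and the simplices of K are:

  0-simplices (5): [1], [2], [3], [4], [5]
  1-simplices (10): [1,2], [1,3], [1,4], [1,5], [2,3], [2,4], [2,5], [3,4], [3,5], [4,5]
  2-simplices (5): [1,2,4], [1,2,5], [1,3,4], [2,3,5], [3,4,5]

so the chain groups are C_0 ≅ Z^5, C_1 ≅ Z^10, C_2 ≅ Z^5.

The boundary map ∂_1: C_1 → C_0 sends each edge [p,q] (with p < q) to q − p.
The resulting 5×10 matrix has rank 4, and its Smith normal form has invariant factors (1,1,1,1).

The boundary map ∂_2: C_2 → C_1 acts by ∂[p,q,r] = [q,r] − [p,r] + [p,q]. For instance
  ∂[2,3,5] = [3,5] − [2,5] + [2,3],
  ∂[1,2,4] = [2,4] − [1,4] + [1,2].
This gives a 10×5 integer matrix of rank 5; reducing to Smith normal form yields diagonal entries (1,1,1,1,1).

Now H_k = ker ∂_k / im ∂_{k+1}, so:

  H_0: rank C_0 − rank ∂_1 = 5 − 4 = 1, and the invariant factors of ∂_1 are all 1, so H_0 ≅ Z.
  H_1: rank ker ∂_1 − rank ∂_2 = (10 − 4) − 5 = 1, and the invariant factors of ∂_2 are all 1, so H_1 ≅ Z.
  H_2: rank ker ∂_2 − rank ∂_3 = (5 − 5) − 0 = 0, and there is no ∂_3, so H_2 ≅ 0.

H_0 ≅ Z,  H_1 ≅ Z,  H_2 = 0.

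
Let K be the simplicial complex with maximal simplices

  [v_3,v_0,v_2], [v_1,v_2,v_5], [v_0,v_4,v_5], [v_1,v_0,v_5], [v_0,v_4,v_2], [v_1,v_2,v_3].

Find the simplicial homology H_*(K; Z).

H_0 ≅ Z,  H_1 ≅ Z,  H_2 = 0.

Fix the vertex order v_0 < v_1 < v_2 < v_3 < v_4 < v_5 and write every simplex with vertices in increasing order. Then dim K = 2 and the simplices of K are:

  0-simplices (6): [v_0], [v_1], [v_2], [v_3], [v_4], [v_5]
  1-simplices (12): [v_0,v_1], [v_0,v_2], [v_0,v_3], [v_0,v_4], [v_0,v_5], [v_1,v_2], [v_1,v_3], [v_1,v_5], [v_2,v_3], [v_2,v_4], [v_2,v_5], [v_4,v_5]
  2-simplices (6): [v_0,v_1,v_5], [v_0,v_2,v_3], [v_0,v_2,v_4], [v_0,v_4,v_5], [v_1,v_2,v_3], [v_1,v_2,v_5]

so the chain groups are C_0 ≅ Z^6, C_1 ≅ Z^12, C_2 ≅ Z^6.

∂_1: C_1 → C_0 maps an edge to its endpoints' difference, ∂[p,q] = q − p.
As a 6×12 matrix over Z this has rank 5, with invariant factors (1,1,1,1,1).

∂_2: C_2 → C_1 maps a triangle to the signed sum of its edges. For instance
  ∂[v_0,v_2,v_3] = [v_2,v_3] − [v_0,v_3] + [v_0,v_2],
  ∂[v_0,v_4,v_5] = [v_4,v_5] − [v_0,v_5] + [v_0,v_4].
The 12×6 boundary matrix has rank 6 and Smith normal form diag(1,1,1,1,1,1).

Computing H_k = (kernel of ∂_k) / (image of ∂_{k+1}):

  H_0: rank C_0 − rank ∂_1 = 6 − 5 = 1, and the invariant factors of ∂_1 are all 1, so H_0 = Z.
  H_1: rank ker ∂_1 − rank ∂_2 = (12 − 5) − 6 = 1, and the invariant factors of ∂_2 are all 1, so H_1 = Z.
  H_2: rank ker ∂_2 − rank ∂_3 = (6 − 6) − 0 = 0, and there is no ∂_3, so H_2 = 0.

As a check, the Euler characteristic is 6 − 12 + 6 = 0, which agrees with 1 − 1 + 0 = 0.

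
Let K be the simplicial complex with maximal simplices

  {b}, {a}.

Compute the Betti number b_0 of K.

Order the vertices as a < b. Listing each simplex with vertices in this order, K has dimension 0 with simplices:

  0-simplices (2): a, b

so the chain groups are C_0 ≅ Z^2.

Now H_k = ker ∂_k / im ∂_{k+1}, so:

  H_0: rank C_0 − rank ∂_1 = 2 − 0 = 2, and there is no ∂_1, so H_0 ≅ Z^2.

Hence the Betti numbers are b_0 = 2.

b_0 = 2.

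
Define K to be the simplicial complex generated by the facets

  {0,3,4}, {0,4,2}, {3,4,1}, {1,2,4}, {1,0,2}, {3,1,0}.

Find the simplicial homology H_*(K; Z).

Fix the vertex order 0 < 1 < 2 < 3 < 4 and write every simplex with vertices in increasing order. Then dim K = 2 and the simplices of K are:

  0-simplices (5): [0], [1], [2], [3], [4]
  1-simplices (9): [0,1], [0,2], [0,3], [0,4], [1,2], [1,3], [1,4], [2,4], [3,4]
  2-simplices (6): [0,1,2], [0,1,3], [0,2,4], [0,3,4], [1,2,4], [1,3,4]

so the chain groups are C_0 ≅ Z^5, C_1 ≅ Z^9, C_2 ≅ Z^6.

∂_1: C_1 → C_0 maps an edge to its endpoints' difference, ∂[p,q] = q − p. For instance
  ∂[0,3] = [3] − [0].
This gives a 5×9 integer matrix of rank 4; reducing to Smith normal form yields diagonal entries (1,1,1,1).

∂_2: C_2 → C_1 sends each 2-simplex [p,q,r] to [q,r] − [p,r] + [p,q]. For instance
  ∂[0,1,2] = [1,2] − [0,2] + [0,1],
  ∂[0,3,4] = [3,4] − [0,4] + [0,3].
As a 9×6 matrix over Z this has rank 5, with invariant factors (1,1,1,1,1).

Computing H_k = (kernel of ∂_k) / (image of ∂_{k+1}):

  H_0: rank C_0 − rank ∂_1 = 5 − 4 = 1, and the invariant factors of ∂_1 are all 1, so H_0 = Z.
  H_1: rank ker ∂_1 − rank ∂_2 = (9 − 4) − 5 = 0, and the invariant factors of ∂_2 are all 1, so H_1 = 0.
  H_2: rank ker ∂_2 − rank ∂_3 = (6 − 5) − 0 = 1, and there is no ∂_3, so H_2 = Z.

As a check, the Euler characteristic is 5 − 9 + 6 = 2, which agrees with 1 − 0 + 1 = 2.

H_0 ≅ Z,  H_1 = 0,  H_2 ≅ Z.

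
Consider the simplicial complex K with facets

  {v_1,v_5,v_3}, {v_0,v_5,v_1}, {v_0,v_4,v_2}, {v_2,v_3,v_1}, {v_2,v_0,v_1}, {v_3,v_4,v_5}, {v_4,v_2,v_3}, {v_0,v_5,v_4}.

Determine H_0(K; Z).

K has 6 vertices, 12 edges, 8 triangles.
rank ∂_0 = 0, rank ∂_1 = 5 ⇒ b_0 = 6 − 0 − 5 = 1; all invariant factors of ∂_1 are 1 so no torsion. So H_0 ≅ Z.

H_0 = Z.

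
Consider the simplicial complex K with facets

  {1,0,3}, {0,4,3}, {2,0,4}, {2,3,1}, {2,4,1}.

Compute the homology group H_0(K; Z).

Order the vertices as 0 < 1 < 2 < 3 < 4. Listing each simplex with vertices in this order, K has dimension 2 with simplices:

  0-simplices (5): [0], [1], [2], [3], [4]
  1-simplices (10): [0,1], [0,2], [0,3], [0,4], [1,2], [1,3], [1,4], [2,3], [2,4], [3,4]
  2-simplices (5): [0,1,3], [0,2,4], [0,3,4], [1,2,3], [1,2,4]

so the chain groups are C_0 ≅ Z^5, C_1 ≅ Z^10, C_2 ≅ Z^5.

∂_1: C_1 → C_0 maps an edge to its endpoints' difference, ∂[p,q] = q − p. For instance
  ∂[0,3] = [3] − [0].
This gives a 5×10 integer matrix of rank 4; reducing to Smith normal form yields diagonal entries (1,1,1,1).

∂_2: C_2 → C_1 sends each 2-simplex [p,q,r] to [q,r] − [p,r] + [p,q]. For instance
  ∂[0,2,4] = [2,4] − [0,4] + [0,2],
  ∂[1,2,4] = [2,4] − [1,4] + [1,2].
The 10×5 boundary matrix has rank 5 and Smith normal form diag(1,1,1,1,1).

Computing H_k = (kernel of ∂_k) / (image of ∂_{k+1}):

  H_0: rank C_0 − rank ∂_1 = 5 − 4 = 1, and the invariant factors of ∂_1 are all 1, so H_0 ≅ Z.

H_0 ≅ Z.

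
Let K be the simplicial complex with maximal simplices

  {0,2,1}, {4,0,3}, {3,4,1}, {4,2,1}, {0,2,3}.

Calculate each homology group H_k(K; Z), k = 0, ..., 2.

H_0 ≅ Z,  H_1 ≅ Z,  H_2 = 0.

We work with the vertex ordering 0 < 1 < 2 < 3 < 4. The simplices of K, each written with vertices in increasing order, are:

  0-simplices (5): [0], [1], [2], [3], [4]
  1-simplices (10): [0,1], [0,2], [0,3], [0,4], [1,2], [1,3], [1,4], [2,3], [2,4], [3,4]
  2-simplices (5): [0,1,2], [0,2,3], [0,3,4], [1,2,4], [1,3,4]

giving chain groups C_0 ≅ Z^5, C_1 ≅ Z^10, C_2 ≅ Z^5.

∂_1: C_1 → C_0 maps an edge to its endpoints' difference, ∂[p,q] = q − p.
This gives a 5×10 integer matrix of rank 4; reducing to Smith normal form yields diagonal entries (1,1,1,1).

The boundary map ∂_2: C_2 → C_1 sends each 2-simplex [p,q,r] to [q,r] − [p,r] + [p,q]. For instance
  ∂[0,1,2] = [1,2] − [0,2] + [0,1],
  ∂[1,2,4] = [2,4] − [1,4] + [1,2].
The 10×5 boundary matrix has rank 5 and Smith normal form diag(1,1,1,1,1).

From H_k ≅ ker(∂_k) / im(∂_{k+1}) we obtain:

  H_0: rank C_0 − rank ∂_1 = 5 − 4 = 1, and the invariant factors of ∂_1 are all 1, so H_0 = Z.
  H_1: rank ker ∂_1 − rank ∂_2 = (10 − 4) − 5 = 1, and the invariant factors of ∂_2 are all 1, so H_1 = Z.
  H_2: rank ker ∂_2 − rank ∂_3 = (5 − 5) − 0 = 0, and there is no ∂_3, so H_2 = 0.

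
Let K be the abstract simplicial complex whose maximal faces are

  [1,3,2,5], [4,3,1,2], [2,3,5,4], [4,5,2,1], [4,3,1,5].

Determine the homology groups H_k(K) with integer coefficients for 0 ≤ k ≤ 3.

H_0 ≅ Z,  H_1 = 0,  H_2 = 0,  H_3 ≅ Z.

K has 5 vertices, 10 edges, 10 triangles, 5 3-simplices.
rank ∂_0 = 0, rank ∂_1 = 4 ⇒ b_0 = 5 − 0 − 4 = 1; all invariant factors of ∂_1 are 1 so no torsion. So H_0 ≅ Z.
rank ∂_1 = 4, rank ∂_2 = 6 ⇒ b_1 = 10 − 4 − 6 = 0; all invariant factors of ∂_2 are 1 so no torsion. So H_1 ≅ 0.
rank ∂_2 = 6, rank ∂_3 = 4 ⇒ b_2 = 10 − 6 − 4 = 0; all invariant factors of ∂_3 are 1 so no torsion. So H_2 ≅ 0.
rank ∂_3 = 4, rank ∂_4 = 0 ⇒ b_3 = 5 − 4 − 0 = 1. So H_3 ≅ Z.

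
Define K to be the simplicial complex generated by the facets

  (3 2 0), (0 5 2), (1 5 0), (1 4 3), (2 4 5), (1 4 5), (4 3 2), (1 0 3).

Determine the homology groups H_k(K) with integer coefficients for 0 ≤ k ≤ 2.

H_0 = Z,  H_1 = 0,  H_2 = Z.

Take the total order 0 < 1 < 2 < 3 < 4 < 5 on the vertex set. Then K (dimension 2) consists of the simplices:

  0-simplices (6): [0], [1], [2], [3], [4], [5]
  1-simplices (12): [0,1], [0,2], [0,3], [0,5], [1,3], [1,4], [1,5], [2,3], [2,4], [2,5], [3,4], [4,5]
  2-simplices (8): [0,1,3], [0,1,5], [0,2,3], [0,2,5], [1,3,4], [1,4,5], [2,3,4], [2,4,5]

giving chain groups C_0 ≅ Z^6, C_1 ≅ Z^12, C_2 ≅ Z^8.

Boundary ∂_1: C_1 → C_0 sends each edge [p,q] (with p < q) to q − p.
This gives a 6×12 integer matrix of rank 5; reducing to Smith normal form yields diagonal entries (1,1,1,1,1).

∂_2: C_2 → C_1 maps a triangle to the signed sum of its edges. For instance
  ∂[0,1,5] = [1,5] − [0,5] + [0,1],
  ∂[0,1,3] = [1,3] − [0,3] + [0,1].
This gives a 12×8 integer matrix of rank 7; reducing to Smith normal form yields diagonal entries (1,1,1,1,1,1,1).

Computing H_k = (kernel of ∂_k) / (image of ∂_{k+1}):

  H_0: rank C_0 − rank ∂_1 = 6 − 5 = 1, and the invariant factors of ∂_1 are all 1, so H_0 ≅ Z.
  H_1: rank ker ∂_1 − rank ∂_2 = (12 − 5) − 7 = 0, and the invariant factors of ∂_2 are all 1, so H_1 ≅ 0.
  H_2: rank ker ∂_2 − rank ∂_3 = (8 − 7) − 0 = 1, and there is no ∂_3, so H_2 ≅ Z.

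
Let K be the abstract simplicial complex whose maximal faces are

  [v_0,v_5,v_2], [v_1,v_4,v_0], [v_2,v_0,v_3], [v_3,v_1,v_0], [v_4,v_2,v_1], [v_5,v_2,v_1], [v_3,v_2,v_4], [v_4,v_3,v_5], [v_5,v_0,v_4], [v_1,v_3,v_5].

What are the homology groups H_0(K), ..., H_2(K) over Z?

H_0 = Z,  H_1 = Z/2,  H_2 = 0.

We work with the vertex ordering v_0 < v_1 < v_2 < v_3 < v_4 < v_5. The simplices of K, each written with vertices in increasing order, are:

  0-simplices (6): [v_0], [v_1], [v_2], [v_3], [v_4], [v_5]
  1-simplices (15): (15 of them)
  2-simplices (10): [v_0,v_1,v_3], [v_0,v_1,v_4], [v_0,v_2,v_3], [v_0,v_2,v_5], [v_0,v_4,v_5], [v_1,v_2,v_4], [v_1,v_2,v_5], [v_1,v_3,v_5], [v_2,v_3,v_4], [v_3,v_4,v_5]

so the chain groups are C_0 ≅ Z^6, C_1 ≅ Z^15, C_2 ≅ Z^10.

∂_1: C_1 → C_0 maps an edge to its endpoints' difference, ∂[p,q] = q − p. For instance
  ∂[v_2,v_3] = [v_3] − [v_2].
This gives a 6×15 integer matrix of rank 5; reducing to Smith normal form yields diagonal entries (1,1,1,1,1).

∂_2: C_2 → C_1 maps a triangle to the signed sum of its edges. For instance
  ∂[v_1,v_2,v_4] = [v_2,v_4] − [v_1,v_4] + [v_1,v_2],
  ∂[v_3,v_4,v_5] = [v_4,v_5] − [v_3,v_5] + [v_3,v_4].
The resulting 15×10 matrix has rank 10, and its Smith normal form has invariant factors (1,1,1,1,1,1,1,1,1,2).

Now H_k = ker ∂_k / im ∂_{k+1}, so:

  H_0: rank C_0 − rank ∂_1 = 6 − 5 = 1, and the invariant factors of ∂_1 are all 1, so H_0 ≅ Z.
  H_1: rank ker ∂_1 − rank ∂_2 = (15 − 5) − 10 = 0, and ∂_2 has invariant factor 2 > 1, so H_1 ≅ Z/2.
  H_2: rank ker ∂_2 − rank ∂_3 = (10 − 10) − 0 = 0, and there is no ∂_3, so H_2 ≅ 0.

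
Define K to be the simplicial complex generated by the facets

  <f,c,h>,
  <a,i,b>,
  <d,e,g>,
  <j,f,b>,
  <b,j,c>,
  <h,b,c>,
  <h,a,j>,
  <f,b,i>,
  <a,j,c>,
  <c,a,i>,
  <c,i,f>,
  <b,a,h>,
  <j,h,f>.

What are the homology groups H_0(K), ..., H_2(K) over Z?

H_0 = Z^2,  H_1 = Z/2Z,  H_2 = 0.

K has 10 vertices, 21 edges, 13 triangles.
rank ∂_0 = 0, rank ∂_1 = 8 ⇒ b_0 = 10 − 0 − 8 = 2; all invariant factors of ∂_1 are 1 so no torsion. So H_0 ≅ Z^2.
rank ∂_1 = 8, rank ∂_2 = 13 ⇒ b_1 = 21 − 8 − 13 = 0; ∂_2 has invariant factor(s) [2] giving torsion. So H_1 ≅ Z/2Z.
rank ∂_2 = 13, rank ∂_3 = 0 ⇒ b_2 = 13 − 13 − 0 = 0. So H_2 ≅ 0.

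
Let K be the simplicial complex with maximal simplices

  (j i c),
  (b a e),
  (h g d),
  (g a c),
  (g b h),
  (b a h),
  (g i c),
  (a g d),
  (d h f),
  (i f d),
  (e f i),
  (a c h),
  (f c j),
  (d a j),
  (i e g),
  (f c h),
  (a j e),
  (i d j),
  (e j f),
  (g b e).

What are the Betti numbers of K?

Take the total order a < b < c < d < e < f < g < h < i < j on the vertex set. Then K (dimension 2) consists of the simplices:

  0-simplices (10): a, b, c, d, e, f, g, h, i, j
  1-simplices (30): ab, ac, ad, ae, ag, ah, aj, be, bg, bh, cf, cg, ch, ci, cj, df, dg, dh, di, dj, ef, eg, ei, ej, fh, fi, fj, gh, gi, ij
  2-simplices (20): abe, abh, acg, ach, adg, adj, aej, beg, bgh, cfh, cfj, cgi, cij, dfh, dfi, dgh, dij, efi, efj, egi

giving chain groups C_0 ≅ Z^10, C_1 ≅ Z^30, C_2 ≅ Z^20.

Boundary ∂_1: C_1 → C_0 is given by ∂[p,q] = [q] − [p]. For instance
  ∂fj = j − f.
This gives a 10×30 integer matrix of rank 9; reducing to Smith normal form yields diagonal entries (1,1,1,1,1,1,1,1,1).

∂_2: C_2 → C_1 sends each 2-simplex [p,q,r] to [q,r] − [p,r] + [p,q]. For instance
  ∂cij = ij − cj + ci,
  ∂cfj = fj − cj + cf.
As a 30×20 matrix over Z this has rank 20, with invariant factors (1,1,1,1,1,1,1,1,1,1,1,1,1,1,1,1,1,1,1,2).

Reading off H_k = ker ∂_k / im ∂_{k+1}:

  H_0: rank C_0 − rank ∂_1 = 10 − 9 = 1, and the invariant factors of ∂_1 are all 1, so H_0 = Z.
  H_1: rank ker ∂_1 − rank ∂_2 = (30 − 9) − 20 = 1, and ∂_2 has invariant factor 2 > 1, so H_1 = Z ⊕ Z/2Z.
  H_2: rank ker ∂_2 − rank ∂_3 = (20 − 20) − 0 = 0, and there is no ∂_3, so H_2 = 0.

Hence the Betti numbers are b_0 = 1, b_1 = 1, b_2 = 0.

b_0 = 1, b_1 = 1, b_2 = 0.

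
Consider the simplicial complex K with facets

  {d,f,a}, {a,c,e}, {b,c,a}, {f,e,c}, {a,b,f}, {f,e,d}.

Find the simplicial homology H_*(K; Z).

H_0 ≅ Z,  H_1 ≅ Z,  H_2 = 0.

Fix the vertex order a < b < c < d < e < f and write every simplex with vertices in increasing order. Then dim K = 2 and the simplices of K are:

  0-simplices (6): a, b, c, d, e, f
  1-simplices (12): ab, ac, ad, ae, af, bc, bf, ce, cf, de, df, ef
  2-simplices (6): abc, abf, ace, adf, cef, def

giving chain groups C_0 ≅ Z^6, C_1 ≅ Z^12, C_2 ≅ Z^6.

The boundary map ∂_1: C_1 → C_0 sends each edge [p,q] (with p < q) to q − p. For instance
  ∂ad = d − a.
This gives a 6×12 integer matrix of rank 5; reducing to Smith normal form yields diagonal entries (1,1,1,1,1).

The boundary map ∂_2: C_2 → C_1 sends each 2-simplex [p,q,r] to [q,r] − [p,r] + [p,q]. For instance
  ∂adf = df − af + ad,
  ∂ace = ce − ae + ac.
As a 12×6 matrix over Z this has rank 6, with invariant factors (1,1,1,1,1,1).

From H_k ≅ ker(∂_k) / im(∂_{k+1}) we obtain:

  H_0: rank C_0 − rank ∂_1 = 6 − 5 = 1, and the invariant factors of ∂_1 are all 1, so H_0 ≅ Z.
  H_1: rank ker ∂_1 − rank ∂_2 = (12 − 5) − 6 = 1, and the invariant factors of ∂_2 are all 1, so H_1 ≅ Z.
  H_2: rank ker ∂_2 − rank ∂_3 = (6 − 6) − 0 = 0, and there is no ∂_3, so H_2 ≅ 0.

(K is a triangulation of the cylinder S^1 x I.)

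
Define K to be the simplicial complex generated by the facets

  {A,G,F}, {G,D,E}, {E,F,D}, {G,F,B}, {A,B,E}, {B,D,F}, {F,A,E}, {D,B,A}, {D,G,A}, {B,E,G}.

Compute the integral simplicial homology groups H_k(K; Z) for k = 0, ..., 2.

H_0 = Z,  H_1 = Z/2,  H_2 = 0.

We work with the vertex ordering A < B < D < E < F < G. The simplices of K, each written with vertices in increasing order, are:

  0-simplices (6): A, B, D, E, F, G
  1-simplices (15): AB, AD, AE, AF, AG, BD, BE, BF, BG, DE, DF, DG, EF, EG, FG
  2-simplices (10): ABD, ABE, ADG, AEF, AFG, BDF, BEG, BFG, DEF, DEG

giving chain groups C_0 ≅ Z^6, C_1 ≅ Z^15, C_2 ≅ Z^10.

∂_1: C_1 → C_0 maps an edge to its endpoints' difference, ∂[p,q] = q − p.
The resulting 6×15 matrix has rank 5, and its Smith normal form has invariant factors (1,1,1,1,1).

∂_2: C_2 → C_1 maps a triangle to the signed sum of its edges. For instance
  ∂DEG = EG − DG + DE,
  ∂ABD = BD − AD + AB.
The 15×10 boundary matrix has rank 10 and Smith normal form diag(1,1,1,1,1,1,1,1,1,2).

From H_k ≅ ker(∂_k) / im(∂_{k+1}) we obtain:

  H_0: rank C_0 − rank ∂_1 = 6 − 5 = 1, and the invariant factors of ∂_1 are all 1, so H_0 ≅ Z.
  H_1: rank ker ∂_1 − rank ∂_2 = (15 − 5) − 10 = 0, and ∂_2 has invariant factor 2 > 1, so H_1 ≅ Z/2.
  H_2: rank ker ∂_2 − rank ∂_3 = (10 − 10) − 0 = 0, and there is no ∂_3, so H_2 ≅ 0.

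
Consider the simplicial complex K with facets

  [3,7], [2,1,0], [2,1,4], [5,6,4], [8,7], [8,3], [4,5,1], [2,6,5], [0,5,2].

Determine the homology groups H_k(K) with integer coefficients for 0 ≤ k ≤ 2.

Order the vertices as 0 < 1 < 2 < 3 < 4 < 5 < 6 < 7 < 8. Listing each simplex with vertices in this order, K has dimension 2 with simplices:

  0-simplices (9): [0], [1], [2], [3], [4], [5], [6], [7], [8]
  1-simplices (15): [0,1], [0,2], [0,5], [1,2], [1,4], [1,5], [2,4], [2,5], [2,6], [3,7], [3,8], [4,5], [4,6], [5,6], [7,8]
  2-simplices (6): [0,1,2], [0,2,5], [1,2,4], [1,4,5], [2,5,6], [4,5,6]

Hence C_0 ≅ Z^9, C_1 ≅ Z^15, C_2 ≅ Z^6.

The boundary map ∂_1: C_1 → C_0 sends each edge [p,q] (with p < q) to q − p. For instance
  ∂[3,8] = [8] − [3].
The 9×15 boundary matrix has rank 7 and Smith normal form diag(1,1,1,1,1,1,1).

Boundary ∂_2: C_2 → C_1 acts by ∂[p,q,r] = [q,r] − [p,r] + [p,q]. For instance
  ∂[4,5,6] = [5,6] − [4,6] + [4,5],
  ∂[0,2,5] = [2,5] − [0,5] + [0,2].
This gives a 15×6 integer matrix of rank 6; reducing to Smith normal form yields diagonal entries (1,1,1,1,1,1).

Now H_k = ker ∂_k / im ∂_{k+1}, so:

  H_0: rank C_0 − rank ∂_1 = 9 − 7 = 2, and the invariant factors of ∂_1 are all 1, so H_0 ≅ Z^2.
  H_1: rank ker ∂_1 − rank ∂_2 = (15 − 7) − 6 = 2, and the invariant factors of ∂_2 are all 1, so H_1 ≅ Z^2.
  H_2: rank ker ∂_2 − rank ∂_3 = (6 − 6) − 0 = 0, and there is no ∂_3, so H_2 ≅ 0.

H_0 ≅ Z^2,  H_1 ≅ Z^2,  H_2 = 0.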